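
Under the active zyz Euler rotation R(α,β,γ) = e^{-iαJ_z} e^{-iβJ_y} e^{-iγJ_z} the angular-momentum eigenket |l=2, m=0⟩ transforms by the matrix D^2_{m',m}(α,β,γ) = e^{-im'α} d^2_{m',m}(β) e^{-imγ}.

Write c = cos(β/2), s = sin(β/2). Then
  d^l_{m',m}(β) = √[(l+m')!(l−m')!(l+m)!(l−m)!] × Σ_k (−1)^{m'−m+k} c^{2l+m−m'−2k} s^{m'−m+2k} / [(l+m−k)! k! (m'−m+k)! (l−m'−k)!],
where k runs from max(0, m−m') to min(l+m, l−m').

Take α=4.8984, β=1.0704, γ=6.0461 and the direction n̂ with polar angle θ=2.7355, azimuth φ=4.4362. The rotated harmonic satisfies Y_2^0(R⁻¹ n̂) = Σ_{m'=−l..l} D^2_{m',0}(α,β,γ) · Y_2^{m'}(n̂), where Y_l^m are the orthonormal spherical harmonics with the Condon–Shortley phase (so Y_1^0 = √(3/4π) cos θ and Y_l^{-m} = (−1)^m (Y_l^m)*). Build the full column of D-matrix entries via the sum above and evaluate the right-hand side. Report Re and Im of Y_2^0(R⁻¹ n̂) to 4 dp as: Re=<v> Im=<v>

Re=-0.2993 Im=0.0000

Need the full column D^2_{m',0} for m'=−2..2 at α=4.8984, β=1.0704, γ=6.0461.
cos(β/2)=0.860167, sin(β/2)=0.510013
d^2_{-2,0}: single k=2 term ⇒ +0.471415;  D = -0.439168-0.171359i
d^2_{-1,0}: k∈[1..2] ⇒ +0.795069 -0.279513 = +0.515556;  D = +0.095347-0.506662i
d^2_{0,0}: k∈[0..2] ⇒ +0.547432 -0.769818 +0.067659 = -0.154726;  D = -0.154726+0.000000i
d^2_{1,0}: k∈[0..1] ⇒ -0.795069 +0.279513 = -0.515556;  D = -0.095347-0.506662i
d^2_{2,0}: single k=0 term ⇒ +0.471415;  D = -0.439168+0.171359i
Y_2^{m'}(θ=2.7355,φ=4.4362) and Σ D·Y over m':
  (-0.4392-0.1714i)·(-0.0513-0.0316i)  (+0.0953-0.5067i)·(+0.0765-0.2697i)  (-0.1547+0.0000i)·(+0.4831+0.0000i)  (-0.0953-0.5067i)·(-0.0765-0.2697i)  (-0.4392+0.1714i)·(-0.0513+0.0316i)
Y_2^0(R⁻¹ n̂) = -0.299270+0.000000i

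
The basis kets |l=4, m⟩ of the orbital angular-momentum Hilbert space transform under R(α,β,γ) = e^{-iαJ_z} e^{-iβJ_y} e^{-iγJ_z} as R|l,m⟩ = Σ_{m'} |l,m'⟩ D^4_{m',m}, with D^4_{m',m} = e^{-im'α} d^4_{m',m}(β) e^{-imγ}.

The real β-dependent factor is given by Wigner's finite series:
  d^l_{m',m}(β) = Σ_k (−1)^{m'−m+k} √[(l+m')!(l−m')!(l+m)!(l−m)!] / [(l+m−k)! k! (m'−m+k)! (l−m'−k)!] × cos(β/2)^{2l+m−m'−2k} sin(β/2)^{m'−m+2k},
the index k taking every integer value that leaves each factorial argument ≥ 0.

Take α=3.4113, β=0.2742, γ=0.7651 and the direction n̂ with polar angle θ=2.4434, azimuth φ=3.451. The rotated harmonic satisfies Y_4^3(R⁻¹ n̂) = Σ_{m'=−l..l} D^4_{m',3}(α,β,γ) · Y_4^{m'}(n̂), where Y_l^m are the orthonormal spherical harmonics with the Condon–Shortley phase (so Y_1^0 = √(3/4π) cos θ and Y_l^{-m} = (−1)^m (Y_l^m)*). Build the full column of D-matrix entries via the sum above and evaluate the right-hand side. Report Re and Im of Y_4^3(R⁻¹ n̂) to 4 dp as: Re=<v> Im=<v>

Re=-0.2349 Im=-0.3209

Need the full column D^4_{m',3} for m'=−4..4 at α=3.4113, β=0.2742, γ=0.7651.
cos(β/2)=0.990617, sin(β/2)=0.136671
d^4_{-4,3}: single k=7 term ⇒ +0.000002;  D = +0.000001-0.000002i
d^4_{-3,3}: k∈[6..7] ⇒ +0.000045 -0.000000 = +0.000045;  D = -0.000004+0.000044i
d^4_{-2,3}: k∈[5..6] ⇒ +0.000520 -0.000003 = +0.000517;  D = -0.000095-0.000508i
d^4_{-1,3}: k∈[4..5] ⇒ +0.004445 -0.000051 = +0.004394;  D = +0.001930+0.003947i
d^4_{0,3}: k∈[3..4] ⇒ +0.028815 -0.000548 = +0.028267;  D = -0.018734-0.021167i
d^4_{1,3}: k∈[2..3] ⇒ +0.140106 -0.004445 = +0.135661;  D = +0.113729+0.073958i
d^4_{2,3}: k∈[1..2] ⇒ +0.478717 -0.027336 = +0.451381;  D = -0.430293-0.136355i
d^4_{3,3}: k∈[0..1] ⇒ +0.927352 -0.123562 = +0.803790;  D = +0.803235+0.029870i
d^4_{4,3}: single k=0 term ⇒ -0.361876;  D = +0.352136-0.083393i
Y_4^{m'}(θ=2.4434,φ=3.451) and Σ D·Y over m':
  (+0.0000-0.0000i)·(+0.0247-0.0714i)  (-0.0000+0.0000i)·(+0.1526-0.2039i)  (-0.0001-0.0005i)·(+0.3499-0.2492i)  (+0.0019+0.0039i)·(+0.2457-0.0785i)  (-0.0187-0.0212i)·(-0.2700+0.0000i)  (+0.1137+0.0740i)·(-0.2457-0.0785i)  (-0.4303-0.1364i)·(+0.3499+0.2492i)  (+0.8032+0.0299i)·(-0.1526-0.2039i)  (+0.3521-0.0834i)·(+0.0247+0.0714i)
Y_4^3(R⁻¹ n̂) = -0.234874-0.320894i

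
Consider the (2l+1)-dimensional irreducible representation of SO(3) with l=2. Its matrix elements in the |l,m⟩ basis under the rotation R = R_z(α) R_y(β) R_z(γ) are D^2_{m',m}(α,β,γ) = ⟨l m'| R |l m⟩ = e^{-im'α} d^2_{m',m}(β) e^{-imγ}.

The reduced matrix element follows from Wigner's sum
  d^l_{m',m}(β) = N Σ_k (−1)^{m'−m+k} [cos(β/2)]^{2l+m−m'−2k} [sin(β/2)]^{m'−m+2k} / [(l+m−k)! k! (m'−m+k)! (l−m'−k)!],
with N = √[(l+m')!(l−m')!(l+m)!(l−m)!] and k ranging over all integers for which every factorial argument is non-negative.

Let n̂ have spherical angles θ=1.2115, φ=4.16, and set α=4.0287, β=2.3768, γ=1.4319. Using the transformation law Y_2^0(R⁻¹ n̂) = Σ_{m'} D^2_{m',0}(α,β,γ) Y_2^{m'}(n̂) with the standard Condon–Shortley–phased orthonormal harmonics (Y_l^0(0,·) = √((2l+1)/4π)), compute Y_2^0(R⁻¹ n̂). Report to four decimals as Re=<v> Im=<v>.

Re=-0.1723 Im=0.0000

Need the full column D^2_{m',0} for m'=−2..2 at α=4.0287, β=2.3768, γ=1.4319.
cos(β/2)=0.373145, sin(β/2)=0.927773
d^2_{-2,0}: single k=2 term ⇒ +0.293572;  D = -0.059307+0.287519i
d^2_{-1,0}: k∈[1..2] ⇒ +0.118073 -0.729925 = -0.611852;  D = +0.386481+0.474337i
d^2_{0,0}: k∈[0..2] ⇒ +0.019387 -0.479400 +0.740913 = +0.280900;  D = +0.280900+0.000000i
d^2_{1,0}: k∈[0..1] ⇒ -0.118073 +0.729925 = +0.611852;  D = -0.386481+0.474337i
d^2_{2,0}: single k=0 term ⇒ +0.293572;  D = -0.059307-0.287519i
Y_2^{m'}(θ=1.2115,φ=4.16) and Σ D·Y over m':
  (-0.0593+0.2875i)·(-0.1521-0.3024i)  (+0.3865+0.4743i)·(-0.1334+0.2165i)  (+0.2809+0.0000i)·(-0.1984+0.0000i)  (-0.3865+0.4743i)·(+0.1334+0.2165i)  (-0.0593-0.2875i)·(-0.1521+0.3024i)
Y_2^0(R⁻¹ n̂) = -0.172292+0.000000i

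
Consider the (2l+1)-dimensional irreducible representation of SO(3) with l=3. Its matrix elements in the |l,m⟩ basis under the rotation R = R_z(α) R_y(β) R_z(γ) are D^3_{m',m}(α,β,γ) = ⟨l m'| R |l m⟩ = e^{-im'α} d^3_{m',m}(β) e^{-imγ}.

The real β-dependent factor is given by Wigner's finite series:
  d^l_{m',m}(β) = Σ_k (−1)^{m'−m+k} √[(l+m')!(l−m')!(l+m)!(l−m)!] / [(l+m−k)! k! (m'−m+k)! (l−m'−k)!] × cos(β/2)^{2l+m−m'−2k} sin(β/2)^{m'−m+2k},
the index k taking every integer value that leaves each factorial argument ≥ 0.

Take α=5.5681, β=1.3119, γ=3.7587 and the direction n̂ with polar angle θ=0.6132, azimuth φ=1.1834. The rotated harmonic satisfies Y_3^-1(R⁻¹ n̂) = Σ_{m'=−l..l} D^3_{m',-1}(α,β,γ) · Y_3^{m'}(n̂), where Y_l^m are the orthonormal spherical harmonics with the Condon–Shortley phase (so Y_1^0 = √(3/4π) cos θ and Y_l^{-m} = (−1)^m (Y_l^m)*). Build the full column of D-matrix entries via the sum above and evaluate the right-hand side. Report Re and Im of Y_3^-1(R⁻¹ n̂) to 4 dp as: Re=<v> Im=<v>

Need the full column D^3_{m',-1} for m'=−3..3 at α=5.5681, β=1.3119, γ=3.7587.
cos(β/2)=0.792469, sin(β/2)=0.609912
d^3_{-3,-1}: single k=2 term ⇒ +0.568211;  D = -0.024226+0.567694i
d^3_{-2,-1}: k∈[1..2] ⇒ +0.602807 -0.714133 = -0.111325;  D = +0.076511-0.080866i
d^3_{-1,-1}: k∈[0..2] ⇒ +0.247681 -1.173691 +0.521417 = -0.404592;  D = +0.402652-0.039578i
d^3_{0,-1}: k∈[0..2] ⇒ -0.660342 +1.173440 -0.231691 = +0.281406;  D = -0.229502-0.162844i
d^3_{1,-1}: k∈[0..2] ⇒ +0.880268 -0.695223 +0.051476 = +0.236521;  D = -0.055901-0.229820i
d^3_{2,-1}: k∈[0..1] ⇒ -0.714133 +0.211504 = -0.502628;  D = -0.230533+0.446643i
d^3_{3,-1}: single k=0 term ⇒ +0.336573;  D = +0.312660-0.124601i
Y_3^{m'}(θ=0.6132,φ=1.1834) and Σ D·Y over m':
  (-0.0242+0.5677i)·(-0.0730+0.0316i)  (+0.0765-0.0809i)·(-0.1978-0.1936i)  (+0.4027-0.0396i)·(+0.1647-0.4037i)  (-0.2295-0.1628i)·(+0.1050+0.0000i)  (-0.0559-0.2298i)·(-0.1647-0.4037i)  (-0.2305+0.4466i)·(-0.1978+0.1936i)  (+0.3127-0.1246i)·(+0.0730+0.0316i)
Y_3^-1(R⁻¹ n̂) = -0.118420-0.298946i

Re=-0.1184 Im=-0.2989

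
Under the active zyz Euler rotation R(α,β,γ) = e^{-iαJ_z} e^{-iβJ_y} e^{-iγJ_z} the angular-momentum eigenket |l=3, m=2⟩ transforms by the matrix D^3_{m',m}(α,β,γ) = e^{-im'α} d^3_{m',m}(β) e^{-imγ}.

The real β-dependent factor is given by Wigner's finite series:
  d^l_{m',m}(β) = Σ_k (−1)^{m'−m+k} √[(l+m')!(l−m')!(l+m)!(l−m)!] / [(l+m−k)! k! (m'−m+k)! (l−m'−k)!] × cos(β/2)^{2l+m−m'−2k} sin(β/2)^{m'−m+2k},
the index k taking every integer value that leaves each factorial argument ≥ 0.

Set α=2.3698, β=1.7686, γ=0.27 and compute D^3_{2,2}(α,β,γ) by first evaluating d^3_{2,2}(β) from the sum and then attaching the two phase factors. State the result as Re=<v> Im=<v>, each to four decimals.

Re=-0.2246 Im=-0.3525

D^3_{2,2}(2.3698,1.7686,0.27) = e^{-i·2·2.3698}·d^3_{2,2}(1.7686)·e^{-i·2·0.27}. Compute d first:
c=cos(1.7686/2)=0.633831, s=sin(1.7686/2)=0.773471; N=√[120·1·120·1]=120.000000
Admissible k: 0..1 (factorial args all ≥0)
  k=0: (−1)^0·120.0000/(120)·0.6338^6·0.7735^0 = +0.064840
  k=1: (−1)^1·120.0000/(24)·0.6338^4·0.7735^2 = -0.482784
d^3_{2,2}(1.7686) = +0.064840 -0.482784 = -0.417944
D = (+0.027208+0.999630i)·(-0.417944)·(+0.857709-0.514136i) = -0.224554-0.352495i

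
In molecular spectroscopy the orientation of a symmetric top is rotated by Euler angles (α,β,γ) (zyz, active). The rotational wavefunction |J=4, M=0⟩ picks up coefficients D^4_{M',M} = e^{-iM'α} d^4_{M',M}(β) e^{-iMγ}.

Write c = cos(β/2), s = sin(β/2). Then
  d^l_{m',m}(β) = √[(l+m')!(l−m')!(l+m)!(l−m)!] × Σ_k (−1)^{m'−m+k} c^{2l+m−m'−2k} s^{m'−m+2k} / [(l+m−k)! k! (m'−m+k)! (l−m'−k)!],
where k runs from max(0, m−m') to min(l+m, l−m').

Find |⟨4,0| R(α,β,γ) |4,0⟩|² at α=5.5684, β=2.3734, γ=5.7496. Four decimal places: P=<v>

First d^4_{0,0}(β=2.3734), then the phase factors e^{-i(0)α} and e^{-i(0)γ}:
c=cos(2.3734/2)=0.374721, s=sin(2.3734/2)=0.927137; N=√[24·24·24·24]=576.000000
The bounds max(0,m−m')=0 and min(l+m,l−m')=4 give 5 terms
  k=0: (−1)^0·576.0000/(576)·0.3747^8·0.9271^0 = +0.000389
  k=1: (−1)^1·576.0000/(36)·0.3747^6·0.9271^2 = -0.038077
  k=2: (−1)^2·576.0000/(16)·0.3747^4·0.9271^4 = +0.524461
  k=3: (−1)^3·576.0000/(36)·0.3747^2·0.9271^6 = -1.426927
  k=4: (−1)^4·576.0000/(576)·0.3747^0·0.9271^8 = +0.545950
d^4_{0,0}(2.3734) = +0.000389 -0.038077 +0.524461 -1.426927 +0.545950 = -0.394204
|D^4_{0,0}|² = |d^4_{0,0}(β)|² = (-0.394204)² = 0.155397 (the z-rotation phases have unit modulus)

P=0.1554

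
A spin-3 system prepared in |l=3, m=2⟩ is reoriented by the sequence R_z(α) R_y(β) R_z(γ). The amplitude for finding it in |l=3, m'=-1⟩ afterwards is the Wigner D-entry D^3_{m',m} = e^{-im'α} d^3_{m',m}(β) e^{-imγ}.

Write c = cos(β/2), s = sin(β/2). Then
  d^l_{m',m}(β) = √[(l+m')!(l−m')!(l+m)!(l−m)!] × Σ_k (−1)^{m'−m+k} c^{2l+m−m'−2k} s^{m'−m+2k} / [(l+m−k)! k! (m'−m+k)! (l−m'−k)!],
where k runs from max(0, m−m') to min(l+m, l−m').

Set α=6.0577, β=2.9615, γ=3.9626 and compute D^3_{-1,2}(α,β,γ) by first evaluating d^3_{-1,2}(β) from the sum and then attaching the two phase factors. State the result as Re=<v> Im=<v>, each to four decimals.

Re=0.0801 Im=0.2621

First d^3_{-1,2}(β=2.9615), then the phase factors e^{-i(-1)α} and e^{-i(2)γ}:
Half-angle: c=0.089925, s=0.995949. N=√(2·24·120·1)=75.894664
Admissible k: 3..4 (factorial args all ≥0)
  k=3: (−1)^0·75.8947/(12)·0.0899^3·0.9959^3 = +0.004543
  k=4: (−1)^1·75.8947/(24)·0.0899^1·0.9959^5 = -0.278653
d^3_{-1,2}(2.9615) = +0.004543 -0.278653 = -0.274109
Attach z-rotation phases: D = e^{-i(-1)(6.0577)}·(-0.274109)·e^{-i(2)(3.9626)} = +0.080141+0.262132i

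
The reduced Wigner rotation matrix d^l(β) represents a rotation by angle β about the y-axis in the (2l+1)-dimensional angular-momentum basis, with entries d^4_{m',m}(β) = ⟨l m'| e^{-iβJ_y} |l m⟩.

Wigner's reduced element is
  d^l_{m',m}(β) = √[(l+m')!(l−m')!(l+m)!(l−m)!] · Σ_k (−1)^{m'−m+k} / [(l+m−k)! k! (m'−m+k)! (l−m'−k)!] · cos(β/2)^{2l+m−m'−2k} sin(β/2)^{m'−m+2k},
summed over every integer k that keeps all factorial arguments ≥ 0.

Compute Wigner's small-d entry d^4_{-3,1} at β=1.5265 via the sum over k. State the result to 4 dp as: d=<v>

d^4_{-3,1}(β=1.5265) via Wigner's sum:
Half-angle: c=0.722593, s=0.691274. N=√(1·5040·120·6)=1904.940944
The bounds max(0,m−m')=4 and min(l+m,l−m')=5 give 2 terms
  k=4: (−1)^0·1904.9409/(144)·0.7226^4·0.6913^4 = +0.823558
  k=5: (−1)^1·1904.9409/(240)·0.7226^2·0.6913^6 = -0.452228
d^4_{-3,1}(1.5265) = +0.823558 -0.452228 = +0.371330

d=0.3713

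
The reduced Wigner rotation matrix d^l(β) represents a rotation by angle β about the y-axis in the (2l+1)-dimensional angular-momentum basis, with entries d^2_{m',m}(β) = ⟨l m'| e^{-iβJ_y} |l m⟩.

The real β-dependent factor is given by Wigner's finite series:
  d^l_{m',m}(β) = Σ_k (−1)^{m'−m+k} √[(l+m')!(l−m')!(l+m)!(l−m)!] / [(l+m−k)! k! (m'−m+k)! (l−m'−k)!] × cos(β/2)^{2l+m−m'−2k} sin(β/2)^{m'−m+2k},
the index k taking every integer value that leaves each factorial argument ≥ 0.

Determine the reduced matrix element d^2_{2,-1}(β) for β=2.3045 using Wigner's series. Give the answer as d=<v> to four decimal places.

d^2_{2,-1}(β=2.3045) via Wigner's sum:
Half-angle: c=0.406433, s=0.913681. N=√(24·1·1·6)=12.000000
k∈{0} keeps every argument non-negative
  k=0: (−1)^3·12.0000/(6)·0.4064^1·0.9137^3 = -0.620015
d^2_{2,-1}(2.3045) = -0.620015

d=-0.6200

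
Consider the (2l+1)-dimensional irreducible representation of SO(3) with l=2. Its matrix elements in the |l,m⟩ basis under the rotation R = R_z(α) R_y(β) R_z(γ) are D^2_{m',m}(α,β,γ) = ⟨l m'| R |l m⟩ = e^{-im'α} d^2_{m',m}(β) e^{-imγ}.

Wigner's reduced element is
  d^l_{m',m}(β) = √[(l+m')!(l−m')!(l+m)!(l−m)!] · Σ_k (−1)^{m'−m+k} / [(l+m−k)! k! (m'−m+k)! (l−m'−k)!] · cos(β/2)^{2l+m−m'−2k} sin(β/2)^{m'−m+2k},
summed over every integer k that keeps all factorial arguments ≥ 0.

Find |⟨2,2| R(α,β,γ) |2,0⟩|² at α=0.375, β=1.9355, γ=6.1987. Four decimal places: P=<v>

Split into d^2_{2,0}(β=1.9355) × two z-phases.
Half-angle: c=0.567154, s=0.823612. N=√(24·1·2·2)=9.797959
k∈{0} keeps every argument non-negative
  k=0: (−1)^2·9.7980/(4)·0.5672^2·0.8236^2 = +0.534469
d^2_{2,0}(1.9355) = +0.534469
|D^2_{2,0}|² = |d^2_{2,0}(β)|² = (+0.534469)² = 0.285657 (the z-rotation phases have unit modulus)

P=0.2857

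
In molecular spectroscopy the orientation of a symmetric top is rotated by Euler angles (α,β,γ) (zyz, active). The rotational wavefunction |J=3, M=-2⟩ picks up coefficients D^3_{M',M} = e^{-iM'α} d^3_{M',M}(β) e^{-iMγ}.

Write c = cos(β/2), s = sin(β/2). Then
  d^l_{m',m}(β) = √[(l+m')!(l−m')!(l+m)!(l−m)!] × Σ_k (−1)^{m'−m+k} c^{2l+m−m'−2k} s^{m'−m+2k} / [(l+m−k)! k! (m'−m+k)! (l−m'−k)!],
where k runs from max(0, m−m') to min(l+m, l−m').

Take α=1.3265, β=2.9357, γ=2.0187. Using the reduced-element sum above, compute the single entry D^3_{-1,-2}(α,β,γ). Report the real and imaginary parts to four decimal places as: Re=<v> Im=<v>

Re=0.0041 Im=-0.0053

First d^3_{-1,-2}(β=2.9357), then the phase factors e^{-i(-1)α} and e^{-i(-2)γ}:
Half-angle: c=0.102765, s=0.994706. N=√(2·24·1·120)=75.894664
Admissible k: 0..1 (factorial args all ≥0)
  k=0: (−1)^1·75.8947/(24)·0.1028^5·0.9947^1 = -0.000036
  k=1: (−1)^2·75.8947/(12)·0.1028^3·0.9947^3 = +0.006755
d^3_{-1,-2}(2.9357) = -0.000036 +0.006755 = +0.006719
D = (+0.241874+0.970308i)·(+0.006719)·(-0.624889-0.780714i) = +0.004074-0.005343i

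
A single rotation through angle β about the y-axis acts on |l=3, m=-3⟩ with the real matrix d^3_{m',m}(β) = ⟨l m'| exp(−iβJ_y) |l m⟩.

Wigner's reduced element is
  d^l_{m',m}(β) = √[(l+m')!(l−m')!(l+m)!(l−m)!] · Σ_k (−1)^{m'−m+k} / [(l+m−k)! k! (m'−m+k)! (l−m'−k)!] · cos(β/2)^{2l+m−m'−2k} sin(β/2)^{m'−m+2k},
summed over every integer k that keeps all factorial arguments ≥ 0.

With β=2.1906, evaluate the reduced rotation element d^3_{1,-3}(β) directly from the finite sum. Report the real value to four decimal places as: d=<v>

d^3_{1,-3}(β=2.1906) via Wigner's sum:
With c≡cos(β/2)=0.457780 and s≡sin(β/2)=0.889066, N=[24·2·1·720]^{1/2}=185.903201
The bounds max(0,m−m')=0 and min(l+m,l−m')=0 give 1 term
  k=0: (−1)^4·185.9032/(48)·0.4578^2·0.8891^4 = +0.507101
d^3_{1,-3}(2.1906) = +0.507101

d=0.5071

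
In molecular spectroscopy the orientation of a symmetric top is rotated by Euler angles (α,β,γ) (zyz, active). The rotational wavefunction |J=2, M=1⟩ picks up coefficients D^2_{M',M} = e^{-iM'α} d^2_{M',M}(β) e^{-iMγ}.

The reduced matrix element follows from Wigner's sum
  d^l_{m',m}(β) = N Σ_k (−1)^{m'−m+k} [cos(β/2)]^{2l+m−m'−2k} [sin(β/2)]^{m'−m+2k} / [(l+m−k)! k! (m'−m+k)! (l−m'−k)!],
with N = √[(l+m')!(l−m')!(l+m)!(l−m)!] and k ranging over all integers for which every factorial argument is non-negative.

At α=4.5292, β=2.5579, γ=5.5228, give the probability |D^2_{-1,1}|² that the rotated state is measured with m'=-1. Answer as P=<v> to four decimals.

First d^2_{-1,1}(β=2.5579), then the phase factors e^{-i(-1)α} and e^{-i(1)γ}:
Half-angle: c=0.287721, s=0.957714. N=√(1·6·6·1)=6.000000
Admissible k: 2..3 (factorial args all ≥0)
  k=2: (−1)^0·6.0000/(2)·0.2877^2·0.9577^2 = +0.227791
  k=3: (−1)^1·6.0000/(6)·0.2877^0·0.9577^4 = -0.841286
d^2_{-1,1}(2.5579) = +0.227791 -0.841286 = -0.613496
|D^2_{-1,1}|² = |d^2_{-1,1}(β)|² = (-0.613496)² = 0.376377 (the z-rotation phases have unit modulus)

P=0.3764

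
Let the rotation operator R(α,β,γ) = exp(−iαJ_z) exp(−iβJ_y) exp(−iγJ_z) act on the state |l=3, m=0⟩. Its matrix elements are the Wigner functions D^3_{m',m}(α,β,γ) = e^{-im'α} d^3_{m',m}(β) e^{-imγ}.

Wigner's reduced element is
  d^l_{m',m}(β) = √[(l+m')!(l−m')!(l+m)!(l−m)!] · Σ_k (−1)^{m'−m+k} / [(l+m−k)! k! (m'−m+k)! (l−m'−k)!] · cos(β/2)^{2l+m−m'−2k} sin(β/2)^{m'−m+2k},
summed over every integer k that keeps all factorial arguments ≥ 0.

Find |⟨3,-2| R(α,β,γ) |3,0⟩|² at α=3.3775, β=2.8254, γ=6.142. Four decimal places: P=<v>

P=0.0158

Split into d^3_{-2,0}(β=2.8254) × two z-phases.
Half-angle: c=0.157439, s=0.987529. N=√(1·120·6·6)=65.726707
k: max(0,(0)−(-2))=2 … min(3+(0),3−(-2))=3
  k=2: (−1)^0·65.7267/(12)·0.1574^4·0.9875^2 = +0.003282
  k=3: (−1)^1·65.7267/(12)·0.1574^2·0.9875^4 = -0.129117
d^3_{-2,0}(2.8254) = +0.003282 -0.129117 = -0.125835
|D^3_{-2,0}|² = |d^3_{-2,0}(β)|² = (-0.125835)² = 0.015834 (the z-rotation phases have unit modulus)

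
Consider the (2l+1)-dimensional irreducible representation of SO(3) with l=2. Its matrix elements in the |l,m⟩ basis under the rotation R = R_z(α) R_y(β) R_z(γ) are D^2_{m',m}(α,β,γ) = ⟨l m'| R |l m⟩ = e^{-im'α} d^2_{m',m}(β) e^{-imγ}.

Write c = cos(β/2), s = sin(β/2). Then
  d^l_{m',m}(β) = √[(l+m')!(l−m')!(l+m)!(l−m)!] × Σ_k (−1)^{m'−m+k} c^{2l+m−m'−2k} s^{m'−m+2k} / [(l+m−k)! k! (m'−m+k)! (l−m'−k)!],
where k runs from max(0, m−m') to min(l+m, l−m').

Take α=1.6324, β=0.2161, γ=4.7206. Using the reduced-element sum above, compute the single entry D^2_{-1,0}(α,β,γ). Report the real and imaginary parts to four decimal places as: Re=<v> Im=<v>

Split into d^2_{-1,0}(β=0.2161) × two z-phases.
Half-angle: c=0.994168, s=0.107840. N=√(1·6·2·2)=4.898979
k∈{1,2} keeps every argument non-negative
  k=1: (−1)^0·4.8990/(2)·0.9942^3·0.1078^1 = +0.259558
  k=2: (−1)^1·4.8990/(2)·0.9942^1·0.1078^3 = -0.003054
d^2_{-1,0}(0.2161) = +0.259558 -0.003054 = +0.256504
Attach z-rotation phases: D = e^{-i(-1)(1.6324)}·(+0.256504)·e^{-i(0)(4.7206)} = -0.015792+0.256018i

Re=-0.0158 Im=0.2560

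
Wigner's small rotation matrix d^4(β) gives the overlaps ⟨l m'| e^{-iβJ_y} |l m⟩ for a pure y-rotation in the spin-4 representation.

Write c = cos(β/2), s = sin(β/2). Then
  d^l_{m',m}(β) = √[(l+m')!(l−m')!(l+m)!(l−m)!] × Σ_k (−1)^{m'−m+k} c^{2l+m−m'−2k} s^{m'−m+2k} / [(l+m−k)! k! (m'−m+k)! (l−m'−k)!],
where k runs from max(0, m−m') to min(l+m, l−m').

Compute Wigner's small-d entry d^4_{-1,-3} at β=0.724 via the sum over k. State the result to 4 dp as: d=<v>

d=0.5068

d^4_{-1,-3}(β=0.724) via Wigner's sum:
Half-angle: c=0.935190, s=0.354145. N=√(6·120·1·5040)=1904.940944
k: max(0,(-3)−(-1))=0 … min(4+(-3),4−(-1))=1
  k=0: (−1)^2·1904.9409/(240)·0.9352^6·0.3541^2 = +0.665938
  k=1: (−1)^3·1904.9409/(144)·0.9352^4·0.3541^4 = -0.159164
d^4_{-1,-3}(0.724) = +0.665938 -0.159164 = +0.506773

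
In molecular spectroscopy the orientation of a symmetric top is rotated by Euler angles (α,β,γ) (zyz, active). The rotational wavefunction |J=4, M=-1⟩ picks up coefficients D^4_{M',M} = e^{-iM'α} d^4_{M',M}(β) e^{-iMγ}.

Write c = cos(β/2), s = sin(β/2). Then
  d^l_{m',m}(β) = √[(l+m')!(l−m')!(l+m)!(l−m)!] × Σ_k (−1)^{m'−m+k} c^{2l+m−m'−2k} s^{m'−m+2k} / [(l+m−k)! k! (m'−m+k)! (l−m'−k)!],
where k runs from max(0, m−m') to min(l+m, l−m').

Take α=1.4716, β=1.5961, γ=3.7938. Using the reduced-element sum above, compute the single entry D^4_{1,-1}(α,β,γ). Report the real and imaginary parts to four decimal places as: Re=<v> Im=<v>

Re=0.2481 Im=-0.2655

First d^4_{1,-1}(β=1.5961), then the phase factors e^{-i(1)α} and e^{-i(-1)γ}:
With c≡cos(β/2)=0.698104 and s≡sin(β/2)=0.715996, N=[120·6·6·120]^{1/2}=720.000000
k∈{0,1,2,3} keeps every argument non-negative
  k=0: (−1)^2·720.0000/(72)·0.6981^6·0.7160^2 = +0.593394
  k=1: (−1)^3·720.0000/(24)·0.6981^4·0.7160^4 = -1.872600
  k=2: (−1)^4·720.0000/(48)·0.6981^2·0.7160^6 = +0.984909
  k=3: (−1)^5·720.0000/(720)·0.6981^0·0.7160^8 = -0.069069
d^4_{1,-1}(1.5961) = +0.593394 -1.872600 +0.984909 -0.069069 = -0.363367
Attach z-rotation phases: D = e^{-i(1)(1.4716)}·(-0.363367)·e^{-i(-1)(3.7938)} = +0.248058-0.265524i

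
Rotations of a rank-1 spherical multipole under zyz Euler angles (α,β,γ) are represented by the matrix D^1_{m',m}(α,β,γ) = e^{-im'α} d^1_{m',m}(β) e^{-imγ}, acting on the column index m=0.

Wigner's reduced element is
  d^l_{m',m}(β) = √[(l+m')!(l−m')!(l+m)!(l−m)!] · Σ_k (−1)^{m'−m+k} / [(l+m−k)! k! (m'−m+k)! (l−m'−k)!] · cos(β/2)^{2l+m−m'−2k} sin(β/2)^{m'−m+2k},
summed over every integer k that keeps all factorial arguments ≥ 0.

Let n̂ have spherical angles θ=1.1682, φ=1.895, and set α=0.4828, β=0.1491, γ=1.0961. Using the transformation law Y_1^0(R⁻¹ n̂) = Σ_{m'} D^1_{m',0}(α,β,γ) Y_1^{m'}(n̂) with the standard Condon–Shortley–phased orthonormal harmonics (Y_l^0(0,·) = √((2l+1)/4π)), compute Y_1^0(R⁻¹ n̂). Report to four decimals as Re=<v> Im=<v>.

Need the full column D^1_{m',0} for m'=−1..1 at α=0.4828, β=0.1491, γ=1.0961.
cos(β/2)=0.997222, sin(β/2)=0.074481
d^1_{-1,0}: single k=1 term ⇒ +0.105039;  D = +0.093033+0.048766i
d^1_{0,0}: k∈[0..1] ⇒ +0.994453 -0.005547 = +0.988905;  D = +0.988905+0.000000i
d^1_{1,0}: single k=0 term ⇒ -0.105039;  D = -0.093033+0.048766i
Y_1^{m'}(θ=1.1682,φ=1.895) and Σ D·Y over m':
  (+0.0930+0.0488i)·(-0.1013-0.3013i)  (+0.9889+0.0000i)·(+0.1914+0.0000i)  (-0.0930+0.0488i)·(+0.1013-0.3013i)
Y_1^0(R⁻¹ n̂) = +0.199861+0.000000i

Re=0.1999 Im=0.0000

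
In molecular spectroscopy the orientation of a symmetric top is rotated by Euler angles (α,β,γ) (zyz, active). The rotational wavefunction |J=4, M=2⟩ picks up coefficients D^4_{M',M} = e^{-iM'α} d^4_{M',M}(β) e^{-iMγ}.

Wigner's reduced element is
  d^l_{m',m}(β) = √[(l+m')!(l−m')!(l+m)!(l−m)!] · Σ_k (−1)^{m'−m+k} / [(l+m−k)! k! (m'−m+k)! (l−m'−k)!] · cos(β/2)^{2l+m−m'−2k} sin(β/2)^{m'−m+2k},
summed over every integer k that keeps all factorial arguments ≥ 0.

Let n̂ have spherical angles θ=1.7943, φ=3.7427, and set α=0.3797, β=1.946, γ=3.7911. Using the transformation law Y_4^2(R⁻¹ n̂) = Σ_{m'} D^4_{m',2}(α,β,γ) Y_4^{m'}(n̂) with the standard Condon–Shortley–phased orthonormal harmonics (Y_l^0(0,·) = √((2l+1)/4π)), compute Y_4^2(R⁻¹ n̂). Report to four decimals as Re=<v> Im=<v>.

Re=-0.1869 Im=-0.3727

Need the full column D^4_{m',2} for m'=−4..4 at α=0.3797, β=1.946, γ=3.7911.
cos(β/2)=0.562822, sin(β/2)=0.826578
d^4_{-4,2}: single k=6 term ⇒ +0.534594;  D = +0.521734+0.116552i
d^4_{-3,2}: k∈[5..6] ⇒ +0.772179 -0.555165 = +0.217015;  D = +0.214246-0.034556i
d^4_{-2,2}: k∈[4..6] ⇒ +0.702606 -1.212346 +0.217907 = -0.291834;  D = -0.250366+0.149946i
d^4_{-1,2}: k∈[3..5] ⇒ +0.451048 -1.459282 +0.629498 = -0.378736;  D = -0.229652+0.301166i
d^4_{0,2}: k∈[2..4] ⇒ +0.206024 -1.184978 +0.958444 = -0.020511;  D = -0.005506+0.019758i
d^4_{1,2}: k∈[1..3] ⇒ +0.062736 -0.676572 +0.972855 = +0.359019;  D = -0.038670-0.356930i
d^4_{2,2}: k∈[0..2] ⇒ +0.010069 -0.260601 +0.702606 = +0.452073;  D = -0.211807-0.399384i
d^4_{3,2}: k∈[0..1] ⇒ -0.055328 +0.358008 = +0.302680;  D = -0.230823-0.195796i
d^4_{4,2}: single k=0 term ⇒ +0.114914;  D = -0.108943-0.036560i
Y_4^{m'}(θ=1.7943,φ=3.7427) and Σ D·Y over m':
  (+0.5217+0.1166i)·(-0.2962-0.2690i)  (+0.2142-0.0346i)·(-0.0593-0.2503i)  (-0.2504+0.1499i)·(-0.0752+0.1947i)  (-0.2297+0.3012i)·(-0.2240+0.1536i)  (-0.0055+0.0198i)·(+0.1704+0.0000i)  (-0.0387-0.3569i)·(+0.2240+0.1536i)  (-0.2118-0.3994i)·(-0.0752-0.1947i)  (-0.2308-0.1958i)·(+0.0593-0.2503i)  (-0.1089-0.0366i)·(-0.2962+0.2690i)
Y_4^2(R⁻¹ n̂) = -0.186937-0.372729i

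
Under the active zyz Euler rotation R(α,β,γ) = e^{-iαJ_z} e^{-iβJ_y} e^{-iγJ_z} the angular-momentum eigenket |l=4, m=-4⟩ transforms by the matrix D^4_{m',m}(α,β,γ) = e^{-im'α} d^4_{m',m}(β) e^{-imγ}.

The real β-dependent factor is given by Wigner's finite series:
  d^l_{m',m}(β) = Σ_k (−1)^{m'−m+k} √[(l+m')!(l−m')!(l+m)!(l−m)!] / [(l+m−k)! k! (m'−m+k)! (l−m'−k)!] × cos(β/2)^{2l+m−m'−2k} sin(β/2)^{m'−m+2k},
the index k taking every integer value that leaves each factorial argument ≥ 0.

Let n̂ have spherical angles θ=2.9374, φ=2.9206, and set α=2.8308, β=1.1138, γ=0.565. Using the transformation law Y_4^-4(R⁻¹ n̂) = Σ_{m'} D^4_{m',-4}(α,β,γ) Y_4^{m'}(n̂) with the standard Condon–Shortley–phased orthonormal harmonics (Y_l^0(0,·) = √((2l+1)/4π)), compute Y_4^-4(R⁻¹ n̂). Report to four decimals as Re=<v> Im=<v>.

Need the full column D^4_{m',-4} for m'=−4..4 at α=2.8308, β=1.1138, γ=0.565.
cos(β/2)=0.848898, sin(β/2)=0.528557
d^4_{-4,-4}: single k=0 term ⇒ +0.269676;  D = +0.141867+0.229345i
d^4_{-3,-4}: single k=0 term ⇒ -0.474924;  D = +0.114355+0.460951i
d^4_{-2,-4}: single k=0 term ⇒ +0.553216;  D = -0.037379+0.551952i
d^4_{-1,-4}: single k=0 term ⇒ -0.487132;  D = -0.179968+0.452669i
d^4_{0,-4}: single k=0 term ⇒ +0.339108;  D = -0.215647+0.261708i
d^4_{1,-4}: single k=0 term ⇒ -0.188851;  D = -0.158912+0.102037i
d^4_{2,-4}: single k=0 term ⇒ +0.083146;  D = -0.080351+0.021376i
d^4_{3,-4}: single k=0 term ⇒ -0.027672;  D = -0.027637-0.001405i
d^4_{4,-4}: single k=0 term ⇒ +0.006092;  D = -0.005698-0.002155i
Y_4^{m'}(θ=2.9374,φ=2.9206) and Σ D·Y over m':
  (+0.1419+0.2293i)·(+0.0005+0.0006i)  (+0.1144+0.4610i)·(+0.0081+0.0063i)  (-0.0374+0.5520i)·(+0.0710+0.0336i)  (-0.1800+0.4527i)·(+0.3402+0.0764i)  (-0.2156+0.2617i)·(+0.6786+0.0000i)  (-0.1589+0.1020i)·(-0.3402+0.0764i)  (-0.0804+0.0214i)·(+0.0710-0.0336i)  (-0.0276-0.0014i)·(-0.0081+0.0063i)  (-0.0057-0.0022i)·(+0.0005-0.0006i)
Y_4^-4(R⁻¹ n̂) = -0.223901+0.317602i

Re=-0.2239 Im=0.3176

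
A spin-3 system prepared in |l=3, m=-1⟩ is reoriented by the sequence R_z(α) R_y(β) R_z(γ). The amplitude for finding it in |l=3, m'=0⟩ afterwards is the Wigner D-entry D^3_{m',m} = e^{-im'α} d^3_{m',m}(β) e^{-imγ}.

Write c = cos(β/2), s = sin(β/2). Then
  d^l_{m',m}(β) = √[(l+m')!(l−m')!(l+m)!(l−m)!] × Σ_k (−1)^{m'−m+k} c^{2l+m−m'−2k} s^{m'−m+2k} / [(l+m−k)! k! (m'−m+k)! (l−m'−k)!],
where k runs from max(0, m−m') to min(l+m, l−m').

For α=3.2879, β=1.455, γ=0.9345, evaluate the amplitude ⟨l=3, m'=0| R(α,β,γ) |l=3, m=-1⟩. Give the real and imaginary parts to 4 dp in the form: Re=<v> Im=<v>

Re=0.2385 Im=0.3229

First d^3_{0,-1}(β=1.455), then the phase factors e^{-i(0)α} and e^{-i(-1)γ}:
Half-angle: c=0.746839, s=0.665005. N=√(6·6·2·24)=41.569219
k: max(0,(-1)−(0))=0 … min(3+(-1),3−(0))=2
  k=0: (−1)^1·41.5692/(12)·0.7468^5·0.6650^1 = -0.535243
  k=1: (−1)^2·41.5692/(4)·0.7468^3·0.6650^3 = +1.273114
  k=2: (−1)^3·41.5692/(12)·0.7468^1·0.6650^5 = -0.336466
d^3_{0,-1}(1.455) = -0.535243 +1.273114 -0.336466 = +0.401405
D = (+1.000000+0.000000i)·(+0.401405)·(+0.594221+0.804302i) = +0.238523+0.322851i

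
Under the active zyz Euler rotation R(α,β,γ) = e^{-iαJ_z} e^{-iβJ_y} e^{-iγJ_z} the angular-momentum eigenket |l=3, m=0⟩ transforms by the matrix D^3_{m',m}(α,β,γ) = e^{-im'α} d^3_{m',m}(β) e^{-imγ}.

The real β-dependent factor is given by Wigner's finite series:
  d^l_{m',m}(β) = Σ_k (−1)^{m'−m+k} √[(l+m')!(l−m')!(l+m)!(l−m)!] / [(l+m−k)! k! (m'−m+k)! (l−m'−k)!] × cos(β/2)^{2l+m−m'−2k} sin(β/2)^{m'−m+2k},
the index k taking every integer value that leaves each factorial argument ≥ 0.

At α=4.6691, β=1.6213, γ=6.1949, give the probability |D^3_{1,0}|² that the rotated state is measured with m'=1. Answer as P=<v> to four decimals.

D^3_{1,0}(4.6691,1.6213,6.1949) = e^{-i·1·4.6691}·d^3_{1,0}(1.6213)·e^{-i·0·6.1949}. Compute d first:
c=cos(1.6213/2)=0.689028, s=sin(1.6213/2)=0.724735; N=√[24·2·6·6]=41.569219
k: max(0,(0)−(1))=0 … min(3+(0),3−(1))=2
  k=0: (−1)^1·41.5692/(12)·0.6890^5·0.7247^1 = -0.389900
  k=1: (−1)^2·41.5692/(4)·0.6890^3·0.7247^3 = +1.294075
  k=2: (−1)^3·41.5692/(12)·0.6890^1·0.7247^5 = -0.477226
d^3_{1,0}(1.6213) = -0.389900 +1.294075 -0.477226 = +0.426950
|D^3_{1,0}|² = |d^3_{1,0}(β)|² = (+0.426950)² = 0.182286 (the z-rotation phases have unit modulus)

P=0.1823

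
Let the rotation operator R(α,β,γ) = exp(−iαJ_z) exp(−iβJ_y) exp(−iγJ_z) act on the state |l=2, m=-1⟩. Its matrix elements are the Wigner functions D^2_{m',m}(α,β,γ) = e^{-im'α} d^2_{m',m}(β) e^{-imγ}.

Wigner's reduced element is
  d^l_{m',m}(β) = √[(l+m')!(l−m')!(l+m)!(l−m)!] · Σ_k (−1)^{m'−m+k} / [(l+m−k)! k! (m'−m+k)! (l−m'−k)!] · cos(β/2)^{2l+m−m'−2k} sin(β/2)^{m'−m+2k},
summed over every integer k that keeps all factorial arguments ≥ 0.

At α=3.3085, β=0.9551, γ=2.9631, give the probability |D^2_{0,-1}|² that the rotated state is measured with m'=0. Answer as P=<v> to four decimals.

P=0.3334

Split into d^2_{0,-1}(β=0.9551) × two z-phases.
With c≡cos(β/2)=0.888124 and s≡sin(β/2)=0.459605, N=[2·2·1·6]^{1/2}=4.898979
The bounds max(0,m−m')=0 and min(l+m,l−m')=1 give 2 terms
  k=0: (−1)^1·4.8990/(2)·0.8881^3·0.4596^1 = -0.788643
  k=1: (−1)^2·4.8990/(2)·0.8881^1·0.4596^3 = +0.211204
d^2_{0,-1}(0.9551) = -0.788643 +0.211204 = -0.577439
|D^2_{0,-1}|² = |d^2_{0,-1}(β)|² = (-0.577439)² = 0.333435 (the z-rotation phases have unit modulus)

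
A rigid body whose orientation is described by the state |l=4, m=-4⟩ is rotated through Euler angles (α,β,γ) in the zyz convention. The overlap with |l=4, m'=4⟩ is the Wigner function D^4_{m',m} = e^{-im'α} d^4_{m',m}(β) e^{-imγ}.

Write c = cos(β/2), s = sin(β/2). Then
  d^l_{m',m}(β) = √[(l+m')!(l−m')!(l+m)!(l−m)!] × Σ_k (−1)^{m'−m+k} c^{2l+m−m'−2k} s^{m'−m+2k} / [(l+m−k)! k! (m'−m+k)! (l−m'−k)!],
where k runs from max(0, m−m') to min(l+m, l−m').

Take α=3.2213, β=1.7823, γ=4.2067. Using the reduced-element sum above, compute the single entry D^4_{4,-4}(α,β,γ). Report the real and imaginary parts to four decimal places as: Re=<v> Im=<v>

D^4_{4,-4}(3.2213,1.7823,4.2067) = e^{-i·4·3.2213}·d^4_{4,-4}(1.7823)·e^{-i·-4·4.2067}. Compute d first:
Half-angle: c=0.628518, s=0.777795. N=√(40320·1·1·40320)=40320.000000
k∈{0} keeps every argument non-negative
  k=0: (−1)^8·40320.0000/(40320)·0.6285^0·0.7778^8 = +0.133943
d^4_{4,-4}(1.7823) = +0.133943
Phases: e^{-i·(4)·3.2213}=+0.949603-0.313455i, e^{-i·(-4)·4.2067}=-0.436729-0.899593i ⇒ D=-0.093319-0.096086i

Re=-0.0933 Im=-0.0961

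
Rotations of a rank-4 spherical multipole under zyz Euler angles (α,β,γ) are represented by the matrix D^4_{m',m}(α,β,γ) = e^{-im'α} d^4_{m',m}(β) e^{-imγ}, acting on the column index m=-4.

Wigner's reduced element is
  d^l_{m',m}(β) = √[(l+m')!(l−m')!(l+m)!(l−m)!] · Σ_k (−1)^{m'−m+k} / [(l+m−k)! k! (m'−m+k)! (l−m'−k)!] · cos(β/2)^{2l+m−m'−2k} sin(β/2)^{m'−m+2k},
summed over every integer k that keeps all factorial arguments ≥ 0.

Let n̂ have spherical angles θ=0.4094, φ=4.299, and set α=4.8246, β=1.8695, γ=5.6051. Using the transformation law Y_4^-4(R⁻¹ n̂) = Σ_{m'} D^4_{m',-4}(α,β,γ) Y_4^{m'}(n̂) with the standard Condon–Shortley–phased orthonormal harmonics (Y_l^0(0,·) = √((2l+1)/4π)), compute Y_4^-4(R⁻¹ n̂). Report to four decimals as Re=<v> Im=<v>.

Need the full column D^4_{m',-4} for m'=−4..4 at α=4.8246, β=1.8695, γ=5.6051.
cos(β/2)=0.594020, sin(β/2)=0.804451
d^4_{-4,-4}: single k=0 term ⇒ +0.015503;  D = -0.009900-0.011930i
d^4_{-3,-4}: single k=0 term ⇒ -0.059381;  D = -0.041162+0.042800i
d^4_{-2,-4}: single k=0 term ⇒ +0.150447;  D = +0.119433+0.091488i
d^4_{-1,-4}: single k=0 term ⇒ -0.288135;  D = +0.148502-0.246919i
d^4_{0,-4}: single k=0 term ⇒ +0.436264;  D = -0.396685-0.181569i
d^4_{1,-4}: single k=0 term ⇒ -0.528437;  D = -0.164743+0.502101i
d^4_{2,-4}: single k=0 term ⇒ +0.506031;  D = +0.495452+0.102927i
d^4_{3,-4}: single k=0 term ⇒ -0.366304;  D = +0.033878-0.364734i
d^4_{4,-4}: single k=0 term ⇒ +0.175386;  D = -0.175352+0.003436i
Y_4^{m'}(θ=0.4094,φ=4.299) and Σ D·Y over m':
  (-0.0099-0.0119i)·(-0.0009+0.0111i)  (-0.0412+0.0428i)·(+0.0685-0.0235i)  (+0.1194+0.0915i)·(-0.1756-0.1907i)  (+0.1485-0.2469i)·(-0.2006+0.4573i)  (-0.3967-0.1816i)·(+0.2688+0.0000i)  (-0.1647+0.5021i)·(+0.2006+0.4573i)  (+0.4955+0.1029i)·(-0.1756+0.1907i)  (+0.0339-0.3647i)·(-0.0685-0.0235i)  (-0.1754+0.0034i)·(-0.0009-0.0111i)
Y_4^-4(R⁻¹ n̂) = -0.408671+0.161554i

Re=-0.4087 Im=0.1616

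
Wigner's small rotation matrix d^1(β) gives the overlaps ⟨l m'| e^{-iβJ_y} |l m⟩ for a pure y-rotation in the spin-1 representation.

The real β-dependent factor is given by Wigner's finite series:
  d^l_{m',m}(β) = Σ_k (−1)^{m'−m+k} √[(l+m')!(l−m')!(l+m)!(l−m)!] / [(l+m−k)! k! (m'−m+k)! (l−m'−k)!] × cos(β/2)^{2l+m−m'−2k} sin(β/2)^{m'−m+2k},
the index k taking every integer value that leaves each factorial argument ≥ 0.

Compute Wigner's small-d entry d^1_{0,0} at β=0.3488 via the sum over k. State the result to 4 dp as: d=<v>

d^1_{0,0}(β=0.3488) via Wigner's sum:
Half-angle: c=0.984831, s=0.173517. N=√(1·1·1·1)=1.000000
Admissible k: 0..1 (factorial args all ≥0)
  k=0: (−1)^0·1.0000/(1)·0.9848^2·0.1735^0 = +0.969892
  k=1: (−1)^1·1.0000/(1)·0.9848^0·0.1735^2 = -0.030108
d^1_{0,0}(0.3488) = +0.969892 -0.030108 = +0.939784

d=0.9398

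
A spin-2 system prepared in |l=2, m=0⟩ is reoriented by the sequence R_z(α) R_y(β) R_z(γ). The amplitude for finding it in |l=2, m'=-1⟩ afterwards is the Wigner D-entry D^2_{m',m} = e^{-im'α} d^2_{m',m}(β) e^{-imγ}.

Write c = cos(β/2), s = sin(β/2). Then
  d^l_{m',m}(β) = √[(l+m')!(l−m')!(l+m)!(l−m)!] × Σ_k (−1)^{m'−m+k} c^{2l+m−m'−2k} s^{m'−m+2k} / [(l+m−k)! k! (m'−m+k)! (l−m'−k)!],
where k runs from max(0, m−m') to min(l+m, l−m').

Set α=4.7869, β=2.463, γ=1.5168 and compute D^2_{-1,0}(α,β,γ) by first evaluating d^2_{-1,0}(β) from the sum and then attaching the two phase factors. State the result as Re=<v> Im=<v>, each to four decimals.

Re=-0.0446 Im=0.5968

First d^2_{-1,0}(β=2.463), then the phase factors e^{-i(-1)α} and e^{-i(0)γ}:
Half-angle: c=0.332824, s=0.942989. N=√(1·6·2·2)=4.898979
k∈{1,2} keeps every argument non-negative
  k=1: (−1)^0·4.8990/(2)·0.3328^3·0.9430^1 = +0.085158
  k=2: (−1)^1·4.8990/(2)·0.3328^1·0.9430^3 = -0.683612
d^2_{-1,0}(2.463) = +0.085158 -0.683612 = -0.598454
Phases: e^{-i·(-1)·4.7869}=+0.074442-0.997225i, e^{-i·(0)·1.5168}=+1.000000+0.000000i ⇒ D=-0.044550+0.596794i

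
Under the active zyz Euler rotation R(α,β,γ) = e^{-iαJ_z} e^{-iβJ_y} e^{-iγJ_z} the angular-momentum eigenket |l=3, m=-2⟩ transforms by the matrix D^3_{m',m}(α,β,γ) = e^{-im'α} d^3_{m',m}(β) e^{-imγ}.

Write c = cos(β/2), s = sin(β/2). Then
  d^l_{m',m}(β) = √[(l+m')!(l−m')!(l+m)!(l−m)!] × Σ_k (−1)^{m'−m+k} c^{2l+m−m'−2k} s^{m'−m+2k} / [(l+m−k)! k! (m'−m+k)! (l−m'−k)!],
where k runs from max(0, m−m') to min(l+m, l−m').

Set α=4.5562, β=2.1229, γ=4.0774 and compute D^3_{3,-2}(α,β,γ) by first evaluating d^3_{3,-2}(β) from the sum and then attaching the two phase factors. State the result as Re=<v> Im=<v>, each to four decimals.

D^3_{3,-2}(4.5562,2.1229,4.0774) = e^{-i·3·4.5562}·d^3_{3,-2}(2.1229)·e^{-i·-2·4.0774}. Compute d first:
Half-angle: c=0.487607, s=0.873063. N=√(720·1·1·120)=293.938769
Admissible k: 0..0 (factorial args all ≥0)
  k=0: (−1)^5·293.9388/(120)·0.4876^1·0.8731^5 = -0.605863
d^3_{3,-2}(2.1229) = -0.605863
Attach z-rotation phases: D = e^{-i(3)(4.5562)}·(-0.605863)·e^{-i(-2)(4.0774)} = -0.435214-0.421495i

Re=-0.4352 Im=-0.4215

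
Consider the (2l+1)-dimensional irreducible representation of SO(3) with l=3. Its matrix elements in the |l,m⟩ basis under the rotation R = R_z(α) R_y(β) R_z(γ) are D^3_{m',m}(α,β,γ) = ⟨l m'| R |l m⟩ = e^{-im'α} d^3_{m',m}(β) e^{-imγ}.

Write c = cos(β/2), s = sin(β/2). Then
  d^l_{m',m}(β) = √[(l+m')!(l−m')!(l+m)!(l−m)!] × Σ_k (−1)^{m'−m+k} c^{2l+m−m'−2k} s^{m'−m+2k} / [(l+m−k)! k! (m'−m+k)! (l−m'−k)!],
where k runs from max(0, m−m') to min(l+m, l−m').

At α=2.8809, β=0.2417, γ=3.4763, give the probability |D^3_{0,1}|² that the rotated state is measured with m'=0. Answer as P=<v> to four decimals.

D^3_{0,1}(2.8809,0.2417,3.4763) = e^{-i·0·2.8809}·d^3_{0,1}(0.2417)·e^{-i·1·3.4763}. Compute d first:
Half-angle: c=0.992707, s=0.120556. N=√(6·6·24·2)=41.569219
Admissible k: 1..3 (factorial args all ≥0)
  k=1: (−1)^0·41.5692/(12)·0.9927^5·0.1206^1 = +0.402609
  k=2: (−1)^1·41.5692/(4)·0.9927^3·0.1206^3 = -0.017813
  k=3: (−1)^2·41.5692/(12)·0.9927^1·0.1206^5 = +0.000088
d^3_{0,1}(0.2417) = +0.402609 -0.017813 +0.000088 = +0.384884
|D^3_{0,1}|² = |d^3_{0,1}(β)|² = (+0.384884)² = 0.148136 (the z-rotation phases have unit modulus)

P=0.1481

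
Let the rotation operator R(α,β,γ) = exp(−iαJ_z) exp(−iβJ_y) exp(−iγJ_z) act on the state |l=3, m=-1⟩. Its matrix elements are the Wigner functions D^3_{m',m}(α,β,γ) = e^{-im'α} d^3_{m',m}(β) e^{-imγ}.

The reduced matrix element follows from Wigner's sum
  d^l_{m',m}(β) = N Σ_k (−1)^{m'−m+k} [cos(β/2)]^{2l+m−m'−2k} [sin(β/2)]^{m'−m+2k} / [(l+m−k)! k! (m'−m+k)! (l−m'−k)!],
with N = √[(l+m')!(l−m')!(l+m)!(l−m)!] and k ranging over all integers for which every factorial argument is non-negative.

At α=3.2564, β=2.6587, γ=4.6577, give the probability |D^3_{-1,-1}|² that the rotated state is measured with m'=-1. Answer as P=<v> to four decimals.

First d^3_{-1,-1}(β=2.6587), then the phase factors e^{-i(-1)α} and e^{-i(-1)γ}:
Half-angle: c=0.239107, s=0.970993. N=√(2·24·2·24)=48.000000
k∈{0,1,2} keeps every argument non-negative
  k=0: (−1)^0·48.0000/(48)·0.2391^6·0.9710^0 = +0.000187
  k=1: (−1)^1·48.0000/(6)·0.2391^4·0.9710^2 = -0.024654
  k=2: (−1)^2·48.0000/(8)·0.2391^2·0.9710^4 = +0.304931
d^3_{-1,-1}(2.6587) = +0.000187 -0.024654 +0.304931 = +0.280463
|D^3_{-1,-1}|² = |d^3_{-1,-1}(β)|² = (+0.280463)² = 0.078660 (the z-rotation phases have unit modulus)

P=0.0787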